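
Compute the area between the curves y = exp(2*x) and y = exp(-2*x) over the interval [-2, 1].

-2 + exp(-4)/2 + exp(-2)/2 + exp(2)/2 + exp(4)/2

The difference (exp(2*x)) - (exp(-2*x)) = exp(2*x) - exp(-2*x) changes sign at x = 0 inside [-2, 1], so split the integral there.
∫[-2,0] (exp(2*x) - exp(-2*x)) dx = -exp(4)/2 - exp(-4)/2 + 1; the area of that piece is -1 + exp(-4)/2 + exp(4)/2.
∫[0,1] (exp(2*x) - exp(-2*x)) dx = -1 + exp(-2)/2 + exp(2)/2.
Total area = (-1 + exp(-4)/2 + exp(4)/2) + (-1 + exp(-2)/2 + exp(2)/2) = -2 + exp(-4)/2 + exp(-2)/2 + exp(2)/2 + exp(4)/2.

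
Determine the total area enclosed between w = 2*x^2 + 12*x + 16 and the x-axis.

The curve meets the x-axis where 2*x^2 + 12*x + 16 = 0, i.e. 2*(x + 2)*(x + 4) = 0, at x = -4, -2.
On [-4, -2] the curve lies below the axis; ∫[-4,-2] (2*x^2 + 12*x + 16) dx = -8/3, giving area 8/3.

8/3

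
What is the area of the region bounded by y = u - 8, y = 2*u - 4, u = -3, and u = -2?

3/2

On [-3, -2], (u - 8) - (2*u - 4) = -u - 4 is ≤ 0 throughout, so the area is a single integral of |-u - 4|.
∫[-3,-2] (-u - 4) du = -3/2; the area of that piece is 3/2.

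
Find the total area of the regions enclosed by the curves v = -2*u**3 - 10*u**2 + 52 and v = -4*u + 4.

Set the curves equal: -2*u**3 - 10*u**2 + 52 = -4*u + 4, so -2*u**3 - 10*u**2 + 4*u + 48 = 0, which factors as -2*(u - 2)*(u + 3)*(u + 4) = 0. The curves meet at u = -4, -3, 2.
On [-4, -3], v = -4*u + 4 is on top; that piece has area ∫[-4,-3] (-(-2*u**3 - 10*u**2 + 4*u + 48)) du = 11/6.
On [-3, 2], v = -2*u**3 - 10*u**2 + 52 is on top; that piece has area ∫[-3,2] (-2*u**3 - 10*u**2 + 4*u + 48) du = 875/6.
Total enclosed area = 11/6 + 875/6 = 443/3.

443/3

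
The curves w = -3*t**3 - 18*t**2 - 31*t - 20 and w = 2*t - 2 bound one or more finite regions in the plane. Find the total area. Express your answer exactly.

Set the curves equal: -3*t**3 - 18*t**2 - 31*t - 20 = 2*t - 2, so -3*t**3 - 18*t**2 - 33*t - 18 = 0, which factors as -3*(t + 1)*(t + 2)*(t + 3) = 0. The curves meet at t = -3, -2, -1.
On [-3, -2], w = 2*t - 2 is on top; that piece has area ∫[-3,-2] (-(-3*t**3 - 18*t**2 - 33*t - 18)) dt = 3/4.
On [-2, -1], w = -3*t**3 - 18*t**2 - 31*t - 20 is on top; that piece has area ∫[-2,-1] (-3*t**3 - 18*t**2 - 33*t - 18) dt = 3/4.
Total enclosed area = 3/4 + 3/4 = 3/2.

3/2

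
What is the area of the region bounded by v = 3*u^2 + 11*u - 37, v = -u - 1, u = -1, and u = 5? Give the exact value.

216

The difference (3*u^2 + 11*u - 37) - (-u - 1) = 3*u^2 + 12*u - 36 changes sign at u = 2 inside [-1, 5], so split the integral there.
∫[-1,2] (3*u^2 + 12*u - 36) du = -81; the area of that piece is 81.
∫[2,5] (3*u^2 + 12*u - 36) du = 135.
Total area = 81 + 135 = 216.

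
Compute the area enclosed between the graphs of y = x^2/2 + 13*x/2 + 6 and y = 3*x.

1/12

Set the curves equal: x^2/2 + 13*x/2 + 6 = 3*x, so x^2/2 + 7*x/2 + 6 = 0, which factors as (x + 3)*(x + 4)/2 = 0. The curves meet at x = -4, -3.
On [-4, -3], y = 3*x is on top; that piece has area ∫[-4,-3] (-(x^2/2 + 7*x/2 + 6)) dx = 1/12.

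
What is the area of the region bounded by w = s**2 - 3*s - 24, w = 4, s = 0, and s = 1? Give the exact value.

On [0, 1], (s**2 - 3*s - 24) - (4) = s**2 - 3*s - 28 is ≤ 0 throughout, so the area is a single integral of |s**2 - 3*s - 28|.
∫[0,1] (s**2 - 3*s - 28) ds = -175/6; the area of that piece is 175/6.

175/6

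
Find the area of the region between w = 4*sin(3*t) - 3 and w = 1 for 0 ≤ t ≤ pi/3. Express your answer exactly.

-8/3 + 4*pi/3

On [0, pi/3], (4*sin(3*t) - 3) - (1) = 4*sin(3*t) - 4 is ≤ 0 throughout, so the area is a single integral of |4*sin(3*t) - 4|.
∫[0,pi/3] (4*sin(3*t) - 4) dt = 8/3 - 4*pi/3; the area of that piece is -8/3 + 4*pi/3.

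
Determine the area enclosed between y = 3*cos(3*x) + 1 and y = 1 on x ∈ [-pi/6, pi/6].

2

On [-pi/6, pi/6], (3*cos(3*x) + 1) - (1) = 3*cos(3*x) is ≥ 0 throughout, so the area is a single integral of |3*cos(3*x)|.
∫[-pi/6,pi/6] (3*cos(3*x)) dx = 2.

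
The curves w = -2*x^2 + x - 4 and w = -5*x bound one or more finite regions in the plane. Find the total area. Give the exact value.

1/3

Set the curves equal: -2*x^2 + x - 4 = -5*x, so -2*x^2 + 6*x - 4 = 0, which factors as -2*(x - 2)*(x - 1) = 0. The curves meet at x = 1, 2.
On [1, 2], w = -2*x^2 + x - 4 is on top; that piece has area ∫[1,2] (-2*x^2 + 6*x - 4) dx = 1/3.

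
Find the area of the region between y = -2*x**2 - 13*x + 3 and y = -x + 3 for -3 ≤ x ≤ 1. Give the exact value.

128/3

The difference (-2*x**2 - 13*x + 3) - (-x + 3) = -2*x**2 - 12*x changes sign at x = 0 inside [-3, 1], so split the integral there.
∫[-3,0] (-2*x**2 - 12*x) dx = 36.
∫[0,1] (-2*x**2 - 12*x) dx = -20/3; the area of that piece is 20/3.
Total area = 36 + 20/3 = 128/3.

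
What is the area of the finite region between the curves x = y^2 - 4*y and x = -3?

4/3

Both boundary curves give x as a function of y, so integrate with respect to y. Setting them equal: y^2 - 4*y + 3 = 0, i.e. (y - 3)*(y - 1) = 0, so they meet at y = 1, 3.
For y in [1, 3], x = y^2 - 4*y is on the left; area = ∫[1,3] (-(y^2 - 4*y + 3)) dy = 4/3.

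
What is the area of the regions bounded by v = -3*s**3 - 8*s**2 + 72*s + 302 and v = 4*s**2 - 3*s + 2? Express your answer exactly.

Set the curves equal: -3*s**3 - 8*s**2 + 72*s + 302 = 4*s**2 - 3*s + 2, so -3*s**3 - 12*s**2 + 75*s + 300 = 0, which factors as -3*(s - 5)*(s + 4)*(s + 5) = 0. The curves meet at s = -5, -4, 5.
On [-5, -4], v = 4*s**2 - 3*s + 2 is on top; that piece has area ∫[-5,-4] (-(-3*s**3 - 12*s**2 + 75*s + 300)) ds = 19/4.
On [-4, 5], v = -3*s**3 - 8*s**2 + 72*s + 302 is on top; that piece has area ∫[-4,5] (-3*s**3 - 12*s**2 + 75*s + 300) ds = 8019/4.
Total enclosed area = 19/4 + 8019/4 = 4019/2.

4019/2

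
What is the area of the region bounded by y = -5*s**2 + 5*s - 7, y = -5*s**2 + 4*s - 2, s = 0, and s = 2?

8

On [0, 2], (-5*s**2 + 5*s - 7) - (-5*s**2 + 4*s - 2) = s - 5 is ≤ 0 throughout, so the area is a single integral of |s - 5|.
∫[0,2] (s - 5) ds = -8; the area of that piece is 8.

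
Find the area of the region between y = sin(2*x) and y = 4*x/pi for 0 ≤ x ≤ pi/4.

On [0, pi/4], (sin(2*x)) - (4*x/pi) = -4*x/pi + sin(2*x) is ≥ 0 throughout, so the area is a single integral of |-4*x/pi + sin(2*x)|.
∫[0,pi/4] (-4*x/pi + sin(2*x)) dx = 1/2 - pi/8.

1/2 - pi/8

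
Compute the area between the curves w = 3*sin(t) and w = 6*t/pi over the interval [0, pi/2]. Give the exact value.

On [0, pi/2], (3*sin(t)) - (6*t/pi) = -6*t/pi + 3*sin(t) is ≥ 0 throughout, so the area is a single integral of |-6*t/pi + 3*sin(t)|.
∫[0,pi/2] (-6*t/pi + 3*sin(t)) dt = 3 - 3*pi/4.

3 - 3*pi/4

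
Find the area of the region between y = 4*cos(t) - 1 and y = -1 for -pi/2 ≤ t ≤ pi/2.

8

On [-pi/2, pi/2], (4*cos(t) - 1) - (-1) = 4*cos(t) is ≥ 0 throughout, so the area is a single integral of |4*cos(t)|.
∫[-pi/2,pi/2] (4*cos(t)) dt = 8.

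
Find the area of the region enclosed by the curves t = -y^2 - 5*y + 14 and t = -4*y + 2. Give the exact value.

Both boundary curves give t as a function of y, so integrate with respect to y. Setting them equal: -y^2 - y + 12 = 0, i.e. -(y - 3)*(y + 4) = 0, so they meet at y = -4, 3.
For y in [-4, 3], t = -y^2 - 5*y + 14 is on the right; area = ∫[-4,3] (-y^2 - y + 12) dy = 343/6.

343/6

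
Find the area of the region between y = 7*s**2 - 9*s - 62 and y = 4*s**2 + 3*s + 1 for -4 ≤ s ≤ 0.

The difference (7*s**2 - 9*s - 62) - (4*s**2 + 3*s + 1) = 3*s**2 - 12*s - 63 changes sign at s = -3 inside [-4, 0], so split the integral there.
∫[-4,-3] (3*s**2 - 12*s - 63) ds = 16.
∫[-3,0] (3*s**2 - 12*s - 63) ds = -108; the area of that piece is 108.
Total area = 16 + 108 = 124.

124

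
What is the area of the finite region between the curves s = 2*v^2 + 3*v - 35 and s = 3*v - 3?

Both boundary curves give s as a function of v, so integrate with respect to v. Setting them equal: 2*v^2 - 32 = 0, i.e. 2*(v - 4)*(v + 4) = 0, so they meet at v = -4, 4.
For v in [-4, 4], s = 2*v^2 + 3*v - 35 is on the left; area = ∫[-4,4] (-(2*v^2 - 32)) dv = 512/3.

512/3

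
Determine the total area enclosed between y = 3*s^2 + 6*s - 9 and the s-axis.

The curve meets the s-axis where 3*s^2 + 6*s - 9 = 0, i.e. 3*(s - 1)*(s + 3) = 0, at s = -3, 1.
On [-3, 1] the curve lies below the axis; ∫[-3,1] (3*s^2 + 6*s - 9) ds = -32, giving area 32.

32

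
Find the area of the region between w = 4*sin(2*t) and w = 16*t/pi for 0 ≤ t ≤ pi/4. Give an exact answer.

2 - pi/2

On [0, pi/4], (4*sin(2*t)) - (16*t/pi) = -16*t/pi + 4*sin(2*t) is ≥ 0 throughout, so the area is a single integral of |-16*t/pi + 4*sin(2*t)|.
∫[0,pi/4] (-16*t/pi + 4*sin(2*t)) dt = 2 - pi/2.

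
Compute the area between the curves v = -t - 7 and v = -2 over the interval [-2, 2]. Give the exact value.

20

On [-2, 2], (-t - 7) - (-2) = -t - 5 is ≤ 0 throughout, so the area is a single integral of |-t - 5|.
∫[-2,2] (-t - 5) dt = -20; the area of that piece is 20.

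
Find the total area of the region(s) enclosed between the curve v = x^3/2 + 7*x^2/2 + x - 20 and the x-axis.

The curve meets the x-axis where x^3/2 + 7*x^2/2 + x - 20 = 0, i.e. (x - 2)*(x + 4)*(x + 5)/2 = 0, at x = -5, -4, 2.
On [-5, -4] the curve lies above the axis; ∫[-5,-4] (x^3/2 + 7*x^2/2 + x - 20) dx = 13/24, giving area 13/24.
On [-4, 2] the curve lies below the axis; ∫[-4,2] (x^3/2 + 7*x^2/2 + x - 20) dx = -72, giving area 72.
Total area = 13/24 + 72 = 1741/24.

1741/24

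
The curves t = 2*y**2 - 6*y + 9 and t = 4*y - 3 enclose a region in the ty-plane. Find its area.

Both boundary curves give t as a function of y, so integrate with respect to y. Setting them equal: 2*y**2 - 10*y + 12 = 0, i.e. 2*(y - 3)*(y - 2) = 0, so they meet at y = 2, 3.
For y in [2, 3], t = 2*y**2 - 6*y + 9 is on the left; area = ∫[2,3] (-(2*y**2 - 10*y + 12)) dy = 1/3.

1/3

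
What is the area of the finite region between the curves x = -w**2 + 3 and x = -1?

32/3

Both boundary curves give x as a function of w, so integrate with respect to w. Setting them equal: -w**2 + 4 = 0, i.e. -(w - 2)*(w + 2) = 0, so they meet at w = -2, 2.
For w in [-2, 2], x = -w**2 + 3 is on the right; area = ∫[-2,2] (-w**2 + 4) dw = 32/3.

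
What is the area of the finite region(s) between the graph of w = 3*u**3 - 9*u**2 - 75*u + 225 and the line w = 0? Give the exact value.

1572

The curve meets the u-axis where 3*u**3 - 9*u**2 - 75*u + 225 = 0, i.e. 3*(u - 5)*(u - 3)*(u + 5) = 0, at u = -5, 3, 5.
On [-5, 3] the curve lies above the axis; ∫[-5,3] (3*u**3 - 9*u**2 - 75*u + 225) du = 1536, giving area 1536.
On [3, 5] the curve lies below the axis; ∫[3,5] (3*u**3 - 9*u**2 - 75*u + 225) du = -36, giving area 36.
Total area = 1536 + 36 = 1572.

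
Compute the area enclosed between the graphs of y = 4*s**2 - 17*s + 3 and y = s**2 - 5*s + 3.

32

Set the curves equal: 4*s**2 - 17*s + 3 = s**2 - 5*s + 3, so 3*s**2 - 12*s = 0, which factors as 3*s*(s - 4) = 0. The curves meet at s = 0, 4.
On [0, 4], y = s**2 - 5*s + 3 is on top; that piece has area ∫[0,4] (-(3*s**2 - 12*s)) ds = 32.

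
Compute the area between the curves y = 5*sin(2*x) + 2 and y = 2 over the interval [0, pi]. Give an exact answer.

10

The difference (5*sin(2*x) + 2) - (2) = 5*sin(2*x) changes sign at x = pi/2 inside [0, pi], so split the integral there.
∫[0,pi/2] (5*sin(2*x)) dx = 5.
∫[pi/2,pi] (5*sin(2*x)) dx = -5; the area of that piece is 5.
Total area = 5 + 5 = 10.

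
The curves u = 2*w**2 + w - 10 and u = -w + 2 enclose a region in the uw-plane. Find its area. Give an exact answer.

125/3

Both boundary curves give u as a function of w, so integrate with respect to w. Setting them equal: 2*w**2 + 2*w - 12 = 0, i.e. 2*(w - 2)*(w + 3) = 0, so they meet at w = -3, 2.
For w in [-3, 2], u = 2*w**2 + w - 10 is on the left; area = ∫[-3,2] (-(2*w**2 + 2*w - 12)) dw = 125/3.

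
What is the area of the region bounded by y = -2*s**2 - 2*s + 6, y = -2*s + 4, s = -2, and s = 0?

The difference (-2*s**2 - 2*s + 6) - (-2*s + 4) = -2*s**2 + 2 changes sign at s = -1 inside [-2, 0], so split the integral there.
∫[-2,-1] (-2*s**2 + 2) ds = -8/3; the area of that piece is 8/3.
∫[-1,0] (-2*s**2 + 2) ds = 4/3.
Total area = 8/3 + 4/3 = 4.

4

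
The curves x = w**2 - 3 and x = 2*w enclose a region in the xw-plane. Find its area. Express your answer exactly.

Both boundary curves give x as a function of w, so integrate with respect to w. Setting them equal: w**2 - 2*w - 3 = 0, i.e. (w - 3)*(w + 1) = 0, so they meet at w = -1, 3.
For w in [-1, 3], x = w**2 - 3 is on the left; area = ∫[-1,3] (-(w**2 - 2*w - 3)) dw = 32/3.

32/3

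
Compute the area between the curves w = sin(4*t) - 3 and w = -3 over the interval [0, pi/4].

On [0, pi/4], (sin(4*t) - 3) - (-3) = sin(4*t) is ≥ 0 throughout, so the area is a single integral of |sin(4*t)|.
∫[0,pi/4] (sin(4*t)) dt = 1/2.

1/2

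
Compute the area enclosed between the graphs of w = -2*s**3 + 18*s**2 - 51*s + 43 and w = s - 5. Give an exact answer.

Set the curves equal: -2*s**3 + 18*s**2 - 51*s + 43 = s - 5, so -2*s**3 + 18*s**2 - 52*s + 48 = 0, which factors as -2*(s - 4)*(s - 3)*(s - 2) = 0. The curves meet at s = 2, 3, 4.
On [2, 3], w = s - 5 is on top; that piece has area ∫[2,3] (-(-2*s**3 + 18*s**2 - 52*s + 48)) ds = 1/2.
On [3, 4], w = -2*s**3 + 18*s**2 - 51*s + 43 is on top; that piece has area ∫[3,4] (-2*s**3 + 18*s**2 - 52*s + 48) ds = 1/2.
Total enclosed area = 1/2 + 1/2 = 1.

1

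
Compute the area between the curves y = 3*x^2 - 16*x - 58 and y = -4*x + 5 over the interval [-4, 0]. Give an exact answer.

The difference (3*x^2 - 16*x - 58) - (-4*x + 5) = 3*x^2 - 12*x - 63 changes sign at x = -3 inside [-4, 0], so split the integral there.
∫[-4,-3] (3*x^2 - 12*x - 63) dx = 16.
∫[-3,0] (3*x^2 - 12*x - 63) dx = -108; the area of that piece is 108.
Total area = 16 + 108 = 124.

124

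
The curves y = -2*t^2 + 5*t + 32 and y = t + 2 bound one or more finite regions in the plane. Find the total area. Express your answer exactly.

Set the curves equal: -2*t^2 + 5*t + 32 = t + 2, so -2*t^2 + 4*t + 30 = 0, which factors as -2*(t - 5)*(t + 3) = 0. The curves meet at t = -3, 5.
On [-3, 5], y = -2*t^2 + 5*t + 32 is on top; that piece has area ∫[-3,5] (-2*t^2 + 4*t + 30) dt = 512/3.

512/3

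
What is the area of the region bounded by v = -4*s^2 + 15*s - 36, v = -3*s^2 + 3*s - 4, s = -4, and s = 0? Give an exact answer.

736/3

On [-4, 0], (-4*s^2 + 15*s - 36) - (-3*s^2 + 3*s - 4) = -s^2 + 12*s - 32 is ≤ 0 throughout, so the area is a single integral of |-s^2 + 12*s - 32|.
∫[-4,0] (-s^2 + 12*s - 32) ds = -736/3; the area of that piece is 736/3.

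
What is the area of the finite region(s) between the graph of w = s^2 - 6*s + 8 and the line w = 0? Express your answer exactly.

4/3

The curve meets the s-axis where s^2 - 6*s + 8 = 0, i.e. (s - 4)*(s - 2) = 0, at s = 2, 4.
On [2, 4] the curve lies below the axis; ∫[2,4] (s^2 - 6*s + 8) ds = -4/3, giving area 4/3.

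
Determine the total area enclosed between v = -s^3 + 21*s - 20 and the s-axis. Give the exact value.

The curve meets the s-axis where -s^3 + 21*s - 20 = 0, i.e. -(s - 4)*(s - 1)*(s + 5) = 0, at s = -5, 1, 4.
On [-5, 1] the curve lies below the axis; ∫[-5,1] (-s^3 + 21*s - 20) ds = -216, giving area 216.
On [1, 4] the curve lies above the axis; ∫[1,4] (-s^3 + 21*s - 20) ds = 135/4, giving area 135/4.
Total area = 216 + 135/4 = 999/4.

999/4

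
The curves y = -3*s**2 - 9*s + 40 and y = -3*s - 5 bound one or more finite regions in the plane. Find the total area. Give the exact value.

Set the curves equal: -3*s**2 - 9*s + 40 = -3*s - 5, so -3*s**2 - 6*s + 45 = 0, which factors as -3*(s - 3)*(s + 5) = 0. The curves meet at s = -5, 3.
On [-5, 3], y = -3*s**2 - 9*s + 40 is on top; that piece has area ∫[-5,3] (-3*s**2 - 6*s + 45) ds = 256.

256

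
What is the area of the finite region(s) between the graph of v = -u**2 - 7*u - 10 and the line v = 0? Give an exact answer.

The curve meets the u-axis where -u**2 - 7*u - 10 = 0, i.e. -(u + 2)*(u + 5) = 0, at u = -5, -2.
On [-5, -2] the curve lies above the axis; ∫[-5,-2] (-u**2 - 7*u - 10) du = 9/2, giving area 9/2.

9/2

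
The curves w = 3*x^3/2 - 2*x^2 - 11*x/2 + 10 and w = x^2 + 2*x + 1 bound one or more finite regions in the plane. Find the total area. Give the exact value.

Set the curves equal: 3*x^3/2 - 2*x^2 - 11*x/2 + 10 = x^2 + 2*x + 1, so 3*x^3/2 - 3*x^2 - 15*x/2 + 9 = 0, which factors as 3*(x - 3)*(x - 1)*(x + 2)/2 = 0. The curves meet at x = -2, 1, 3.
On [-2, 1], w = 3*x^3/2 - 2*x^2 - 11*x/2 + 10 is on top; that piece has area ∫[-2,1] (3*x^3/2 - 3*x^2 - 15*x/2 + 9) dx = 189/8.
On [1, 3], w = x^2 + 2*x + 1 is on top; that piece has area ∫[1,3] (-(3*x^3/2 - 3*x^2 - 15*x/2 + 9)) dx = 8.
Total enclosed area = 189/8 + 8 = 253/8.

253/8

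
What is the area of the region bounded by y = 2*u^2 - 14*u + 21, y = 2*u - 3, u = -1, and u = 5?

72

The difference (2*u^2 - 14*u + 21) - (2*u - 3) = 2*u^2 - 16*u + 24 changes sign at u = 2 inside [-1, 5], so split the integral there.
∫[-1,2] (2*u^2 - 16*u + 24) du = 54.
∫[2,5] (2*u^2 - 16*u + 24) du = -18; the area of that piece is 18.
Total area = 54 + 18 = 72.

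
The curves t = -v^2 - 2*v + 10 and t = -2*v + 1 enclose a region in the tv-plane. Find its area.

Both boundary curves give t as a function of v, so integrate with respect to v. Setting them equal: -v^2 + 9 = 0, i.e. -(v - 3)*(v + 3) = 0, so they meet at v = -3, 3.
For v in [-3, 3], t = -v^2 - 2*v + 10 is on the right; area = ∫[-3,3] (-v^2 + 9) dv = 36.

36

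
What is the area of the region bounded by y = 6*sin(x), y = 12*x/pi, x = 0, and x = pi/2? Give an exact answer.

6 - 3*pi/2

On [0, pi/2], (6*sin(x)) - (12*x/pi) = -12*x/pi + 6*sin(x) is ≥ 0 throughout, so the area is a single integral of |-12*x/pi + 6*sin(x)|.
∫[0,pi/2] (-12*x/pi + 6*sin(x)) dx = 6 - 3*pi/2.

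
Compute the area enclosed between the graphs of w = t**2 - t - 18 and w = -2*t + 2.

Set the curves equal: t**2 - t - 18 = -2*t + 2, so t**2 + t - 20 = 0, which factors as (t - 4)*(t + 5) = 0. The curves meet at t = -5, 4.
On [-5, 4], w = -2*t + 2 is on top; that piece has area ∫[-5,4] (-(t**2 + t - 20)) dt = 243/2.

243/2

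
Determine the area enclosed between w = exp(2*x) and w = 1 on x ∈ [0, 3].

On [0, 3], (exp(2*x)) - (1) = exp(2*x) - 1 is ≥ 0 throughout, so the area is a single integral of |exp(2*x) - 1|.
∫[0,3] (exp(2*x) - 1) dx = -7/2 + exp(6)/2.

-7/2 + exp(6)/2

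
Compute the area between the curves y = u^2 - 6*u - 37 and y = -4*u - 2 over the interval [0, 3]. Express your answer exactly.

105

On [0, 3], (u^2 - 6*u - 37) - (-4*u - 2) = u^2 - 2*u - 35 is ≤ 0 throughout, so the area is a single integral of |u^2 - 2*u - 35|.
∫[0,3] (u^2 - 2*u - 35) du = -105; the area of that piece is 105.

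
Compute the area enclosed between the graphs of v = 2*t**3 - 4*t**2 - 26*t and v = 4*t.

863/3

Set the curves equal: 2*t**3 - 4*t**2 - 26*t = 4*t, so 2*t**3 - 4*t**2 - 30*t = 0, which factors as 2*t*(t - 5)*(t + 3) = 0. The curves meet at t = -3, 0, 5.
On [-3, 0], v = 2*t**3 - 4*t**2 - 26*t is on top; that piece has area ∫[-3,0] (2*t**3 - 4*t**2 - 30*t) dt = 117/2.
On [0, 5], v = 4*t is on top; that piece has area ∫[0,5] (-(2*t**3 - 4*t**2 - 30*t)) dt = 1375/6.
Total enclosed area = 117/2 + 1375/6 = 863/3.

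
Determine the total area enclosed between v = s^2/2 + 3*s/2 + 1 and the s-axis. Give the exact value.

The curve meets the s-axis where s^2/2 + 3*s/2 + 1 = 0, i.e. (s + 1)*(s + 2)/2 = 0, at s = -2, -1.
On [-2, -1] the curve lies below the axis; ∫[-2,-1] (s^2/2 + 3*s/2 + 1) ds = -1/12, giving area 1/12.

1/12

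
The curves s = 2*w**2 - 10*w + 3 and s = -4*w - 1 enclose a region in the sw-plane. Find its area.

Both boundary curves give s as a function of w, so integrate with respect to w. Setting them equal: 2*w**2 - 6*w + 4 = 0, i.e. 2*(w - 2)*(w - 1) = 0, so they meet at w = 1, 2.
For w in [1, 2], s = 2*w**2 - 10*w + 3 is on the left; area = ∫[1,2] (-(2*w**2 - 6*w + 4)) dw = 1/3.

1/3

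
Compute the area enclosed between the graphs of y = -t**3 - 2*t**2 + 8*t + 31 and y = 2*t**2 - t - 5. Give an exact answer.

Set the curves equal: -t**3 - 2*t**2 + 8*t + 31 = 2*t**2 - t - 5, so -t**3 - 4*t**2 + 9*t + 36 = 0, which factors as -(t - 3)*(t + 3)*(t + 4) = 0. The curves meet at t = -4, -3, 3.
On [-4, -3], y = 2*t**2 - t - 5 is on top; that piece has area ∫[-4,-3] (-(-t**3 - 4*t**2 + 9*t + 36)) dt = 13/12.
On [-3, 3], y = -t**3 - 2*t**2 + 8*t + 31 is on top; that piece has area ∫[-3,3] (-t**3 - 4*t**2 + 9*t + 36) dt = 144.
Total enclosed area = 13/12 + 144 = 1741/12.

1741/12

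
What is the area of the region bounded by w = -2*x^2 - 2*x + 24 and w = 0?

343/3

Set the curves equal: -2*x^2 - 2*x + 24 = 0, so -2*x^2 - 2*x + 24 = 0, which factors as -2*(x - 3)*(x + 4) = 0. The curves meet at x = -4, 3.
On [-4, 3], w = -2*x^2 - 2*x + 24 is on top; that piece has area ∫[-4,3] (-2*x^2 - 2*x + 24) dx = 343/3.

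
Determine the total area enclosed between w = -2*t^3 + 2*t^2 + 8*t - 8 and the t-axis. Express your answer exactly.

The curve meets the t-axis where -2*t^3 + 2*t^2 + 8*t - 8 = 0, i.e. -2*(t - 2)*(t - 1)*(t + 2) = 0, at t = -2, 1, 2.
On [-2, 1] the curve lies below the axis; ∫[-2,1] (-2*t^3 + 2*t^2 + 8*t - 8) dt = -45/2, giving area 45/2.
On [1, 2] the curve lies above the axis; ∫[1,2] (-2*t^3 + 2*t^2 + 8*t - 8) dt = 7/6, giving area 7/6.
Total area = 45/2 + 7/6 = 71/3.

71/3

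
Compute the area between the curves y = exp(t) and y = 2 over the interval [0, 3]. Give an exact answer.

-9 + 4*log(2) + exp(3)

The difference (exp(t)) - (2) = exp(t) - 2 changes sign at t = log(2) inside [0, 3], so split the integral there.
∫[0,log(2)] (exp(t) - 2) dt = 1 - log(4); the area of that piece is -1 + log(4).
∫[log(2),3] (exp(t) - 2) dt = -8 + 2*log(2) + exp(3).
Total area = (-1 + log(4)) + (-8 + 2*log(2) + exp(3)) = -9 + 4*log(2) + exp(3).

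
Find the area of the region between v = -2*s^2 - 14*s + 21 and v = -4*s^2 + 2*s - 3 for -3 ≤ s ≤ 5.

The difference (-2*s^2 - 14*s + 21) - (-4*s^2 + 2*s - 3) = 2*s^2 - 16*s + 24 changes sign at s = 2 inside [-3, 5], so split the integral there.
∫[-3,2] (2*s^2 - 16*s + 24) ds = 550/3.
∫[2,5] (2*s^2 - 16*s + 24) ds = -18; the area of that piece is 18.
Total area = 550/3 + 18 = 604/3.

604/3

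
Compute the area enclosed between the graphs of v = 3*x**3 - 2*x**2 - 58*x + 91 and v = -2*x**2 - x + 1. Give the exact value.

1551/2

Set the curves equal: 3*x**3 - 2*x**2 - 58*x + 91 = -2*x**2 - x + 1, so 3*x**3 - 57*x + 90 = 0, which factors as 3*(x - 3)*(x - 2)*(x + 5) = 0. The curves meet at x = -5, 2, 3.
On [-5, 2], v = 3*x**3 - 2*x**2 - 58*x + 91 is on top; that piece has area ∫[-5,2] (3*x**3 - 57*x + 90) dx = 3087/4.
On [2, 3], v = -2*x**2 - x + 1 is on top; that piece has area ∫[2,3] (-(3*x**3 - 57*x + 90)) dx = 15/4.
Total enclosed area = 3087/4 + 15/4 = 1551/2.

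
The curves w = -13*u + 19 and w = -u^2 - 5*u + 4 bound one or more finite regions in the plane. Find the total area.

4/3

Set the curves equal: -13*u + 19 = -u^2 - 5*u + 4, so u^2 - 8*u + 15 = 0, which factors as (u - 5)*(u - 3) = 0. The curves meet at u = 3, 5.
On [3, 5], w = -u^2 - 5*u + 4 is on top; that piece has area ∫[3,5] (-(u^2 - 8*u + 15)) du = 4/3.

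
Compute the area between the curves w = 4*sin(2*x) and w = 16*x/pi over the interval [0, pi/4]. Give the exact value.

On [0, pi/4], (4*sin(2*x)) - (16*x/pi) = -16*x/pi + 4*sin(2*x) is ≥ 0 throughout, so the area is a single integral of |-16*x/pi + 4*sin(2*x)|.
∫[0,pi/4] (-16*x/pi + 4*sin(2*x)) dx = 2 - pi/2.

2 - pi/2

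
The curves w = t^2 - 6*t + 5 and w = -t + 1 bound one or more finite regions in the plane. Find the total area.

Set the curves equal: t^2 - 6*t + 5 = -t + 1, so t^2 - 5*t + 4 = 0, which factors as (t - 4)*(t - 1) = 0. The curves meet at t = 1, 4.
On [1, 4], w = -t + 1 is on top; that piece has area ∫[1,4] (-(t^2 - 5*t + 4)) dt = 9/2.

9/2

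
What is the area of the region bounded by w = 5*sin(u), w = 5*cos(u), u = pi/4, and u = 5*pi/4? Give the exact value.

10*sqrt(2)

On [pi/4, 5*pi/4], (5*sin(u)) - (5*cos(u)) = 5*sin(u) - 5*cos(u) is ≥ 0 throughout, so the area is a single integral of |5*sin(u) - 5*cos(u)|.
∫[pi/4,5*pi/4] (5*sin(u) - 5*cos(u)) du = 10*sqrt(2).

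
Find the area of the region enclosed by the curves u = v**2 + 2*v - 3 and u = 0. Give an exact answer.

32/3

Both boundary curves give u as a function of v, so integrate with respect to v. Setting them equal: v**2 + 2*v - 3 = 0, i.e. (v - 1)*(v + 3) = 0, so they meet at v = -3, 1.
For v in [-3, 1], u = v**2 + 2*v - 3 is on the left; area = ∫[-3,1] (-(v**2 + 2*v - 3)) dv = 32/3.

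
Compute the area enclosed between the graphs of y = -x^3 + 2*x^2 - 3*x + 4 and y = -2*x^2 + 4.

Set the curves equal: -x^3 + 2*x^2 - 3*x + 4 = -2*x^2 + 4, so -x^3 + 4*x^2 - 3*x = 0, which factors as -x*(x - 3)*(x - 1) = 0. The curves meet at x = 0, 1, 3.
On [0, 1], y = -2*x^2 + 4 is on top; that piece has area ∫[0,1] (-(-x^3 + 4*x^2 - 3*x)) dx = 5/12.
On [1, 3], y = -x^3 + 2*x^2 - 3*x + 4 is on top; that piece has area ∫[1,3] (-x^3 + 4*x^2 - 3*x) dx = 8/3.
Total enclosed area = 5/12 + 8/3 = 37/12.

37/12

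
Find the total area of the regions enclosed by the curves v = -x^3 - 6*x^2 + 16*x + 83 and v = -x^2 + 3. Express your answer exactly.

5137/12

Set the curves equal: -x^3 - 6*x^2 + 16*x + 83 = -x^2 + 3, so -x^3 - 5*x^2 + 16*x + 80 = 0, which factors as -(x - 4)*(x + 4)*(x + 5) = 0. The curves meet at x = -5, -4, 4.
On [-5, -4], v = -x^2 + 3 is on top; that piece has area ∫[-5,-4] (-(-x^3 - 5*x^2 + 16*x + 80)) dx = 17/12.
On [-4, 4], v = -x^3 - 6*x^2 + 16*x + 83 is on top; that piece has area ∫[-4,4] (-x^3 - 5*x^2 + 16*x + 80) dx = 1280/3.
Total enclosed area = 17/12 + 1280/3 = 5137/12.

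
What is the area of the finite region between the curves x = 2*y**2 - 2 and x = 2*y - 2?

Both boundary curves give x as a function of y, so integrate with respect to y. Setting them equal: 2*y**2 - 2*y = 0, i.e. 2*y*(y - 1) = 0, so they meet at y = 0, 1.
For y in [0, 1], x = 2*y**2 - 2 is on the left; area = ∫[0,1] (-(2*y**2 - 2*y)) dy = 1/3.

1/3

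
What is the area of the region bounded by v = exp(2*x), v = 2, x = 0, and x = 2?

The difference (exp(2*x)) - (2) = exp(2*x) - 2 changes sign at x = log(2)/2 inside [0, 2], so split the integral there.
∫[0,log(2)/2] (exp(2*x) - 2) dx = 1/2 - log(2); the area of that piece is -1/2 + log(2).
∫[log(2)/2,2] (exp(2*x) - 2) dx = -5 + log(2) + exp(4)/2.
Total area = (-1/2 + log(2)) + (-5 + log(2) + exp(4)/2) = -11/2 + 2*log(2) + exp(4)/2.

-11/2 + 2*log(2) + exp(4)/2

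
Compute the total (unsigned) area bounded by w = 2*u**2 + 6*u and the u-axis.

The curve meets the u-axis where 2*u**2 + 6*u = 0, i.e. 2*u*(u + 3) = 0, at u = -3, 0.
On [-3, 0] the curve lies below the axis; ∫[-3,0] (2*u**2 + 6*u) du = -9, giving area 9.

9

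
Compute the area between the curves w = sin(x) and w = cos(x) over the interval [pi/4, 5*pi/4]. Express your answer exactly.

On [pi/4, 5*pi/4], (sin(x)) - (cos(x)) = sin(x) - cos(x) is ≥ 0 throughout, so the area is a single integral of |sin(x) - cos(x)|.
∫[pi/4,5*pi/4] (sin(x) - cos(x)) dx = 2*sqrt(2).

2*sqrt(2)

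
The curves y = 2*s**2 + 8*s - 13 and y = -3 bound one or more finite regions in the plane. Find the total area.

Set the curves equal: 2*s**2 + 8*s - 13 = -3, so 2*s**2 + 8*s - 10 = 0, which factors as 2*(s - 1)*(s + 5) = 0. The curves meet at s = -5, 1.
On [-5, 1], y = -3 is on top; that piece has area ∫[-5,1] (-(2*s**2 + 8*s - 10)) ds = 72.

72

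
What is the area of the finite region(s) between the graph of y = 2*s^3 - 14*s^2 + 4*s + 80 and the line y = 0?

1741/6

The curve meets the s-axis where 2*s^3 - 14*s^2 + 4*s + 80 = 0, i.e. 2*(s - 5)*(s - 4)*(s + 2) = 0, at s = -2, 4, 5.
On [-2, 4] the curve lies above the axis; ∫[-2,4] (2*s^3 - 14*s^2 + 4*s + 80) ds = 288, giving area 288.
On [4, 5] the curve lies below the axis; ∫[4,5] (2*s^3 - 14*s^2 + 4*s + 80) ds = -13/6, giving area 13/6.
Total area = 288 + 13/6 = 1741/6.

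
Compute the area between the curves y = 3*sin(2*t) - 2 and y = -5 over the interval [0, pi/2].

On [0, pi/2], (3*sin(2*t) - 2) - (-5) = 3*sin(2*t) + 3 is ≥ 0 throughout, so the area is a single integral of |3*sin(2*t) + 3|.
∫[0,pi/2] (3*sin(2*t) + 3) dt = 3 + 3*pi/2.

3 + 3*pi/2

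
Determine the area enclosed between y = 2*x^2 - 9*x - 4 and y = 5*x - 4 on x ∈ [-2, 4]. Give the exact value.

The difference (2*x^2 - 9*x - 4) - (5*x - 4) = 2*x^2 - 14*x changes sign at x = 0 inside [-2, 4], so split the integral there.
∫[-2,0] (2*x^2 - 14*x) dx = 100/3.
∫[0,4] (2*x^2 - 14*x) dx = -208/3; the area of that piece is 208/3.
Total area = 100/3 + 208/3 = 308/3.

308/3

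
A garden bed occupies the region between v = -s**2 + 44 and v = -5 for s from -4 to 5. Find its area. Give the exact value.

378

On [-4, 5], (-s**2 + 44) - (-5) = -s**2 + 49 is ≥ 0 throughout, so the area is a single integral of |-s**2 + 49|.
∫[-4,5] (-s**2 + 49) ds = 378.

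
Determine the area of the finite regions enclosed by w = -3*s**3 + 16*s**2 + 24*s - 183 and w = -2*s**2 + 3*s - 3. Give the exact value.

Set the curves equal: -3*s**3 + 16*s**2 + 24*s - 183 = -2*s**2 + 3*s - 3, so -3*s**3 + 18*s**2 + 21*s - 180 = 0, which factors as -3*(s - 5)*(s - 4)*(s + 3) = 0. The curves meet at s = -3, 4, 5.
On [-3, 4], w = -2*s**2 + 3*s - 3 is on top; that piece has area ∫[-3,4] (-(-3*s**3 + 18*s**2 + 21*s - 180)) ds = 3087/4.
On [4, 5], w = -3*s**3 + 16*s**2 + 24*s - 183 is on top; that piece has area ∫[4,5] (-3*s**3 + 18*s**2 + 21*s - 180) ds = 15/4.
Total enclosed area = 3087/4 + 15/4 = 1551/2.

1551/2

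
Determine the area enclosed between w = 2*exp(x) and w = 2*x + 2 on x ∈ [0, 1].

-5 + 2*exp(1)

On [0, 1], (2*exp(x)) - (2*x + 2) = -2*x + 2*exp(x) - 2 is ≥ 0 throughout, so the area is a single integral of |-2*x + 2*exp(x) - 2|.
∫[0,1] (-2*x + 2*exp(x) - 2) dx = -5 + 2*exp(1).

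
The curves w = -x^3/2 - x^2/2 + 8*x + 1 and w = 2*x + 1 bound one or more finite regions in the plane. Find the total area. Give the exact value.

937/24

Set the curves equal: -x^3/2 - x^2/2 + 8*x + 1 = 2*x + 1, so -x^3/2 - x^2/2 + 6*x = 0, which factors as -x*(x - 3)*(x + 4)/2 = 0. The curves meet at x = -4, 0, 3.
On [-4, 0], w = 2*x + 1 is on top; that piece has area ∫[-4,0] (-(-x^3/2 - x^2/2 + 6*x)) dx = 80/3.
On [0, 3], w = -x^3/2 - x^2/2 + 8*x + 1 is on top; that piece has area ∫[0,3] (-x^3/2 - x^2/2 + 6*x) dx = 99/8.
Total enclosed area = 80/3 + 99/8 = 937/24.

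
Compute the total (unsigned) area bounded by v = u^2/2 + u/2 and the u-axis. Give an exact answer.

1/12

The curve meets the u-axis where u^2/2 + u/2 = 0, i.e. u*(u + 1)/2 = 0, at u = -1, 0.
On [-1, 0] the curve lies below the axis; ∫[-1,0] (u^2/2 + u/2) du = -1/12, giving area 1/12.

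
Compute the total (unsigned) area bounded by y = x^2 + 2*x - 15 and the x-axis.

256/3

The curve meets the x-axis where x^2 + 2*x - 15 = 0, i.e. (x - 3)*(x + 5) = 0, at x = -5, 3.
On [-5, 3] the curve lies below the axis; ∫[-5,3] (x^2 + 2*x - 15) dx = -256/3, giving area 256/3.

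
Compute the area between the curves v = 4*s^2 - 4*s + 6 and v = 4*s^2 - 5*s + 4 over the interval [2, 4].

10

On [2, 4], (4*s^2 - 4*s + 6) - (4*s^2 - 5*s + 4) = s + 2 is ≥ 0 throughout, so the area is a single integral of |s + 2|.
∫[2,4] (s + 2) ds = 10.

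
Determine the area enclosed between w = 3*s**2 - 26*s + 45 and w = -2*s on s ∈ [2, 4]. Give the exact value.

6

The difference (3*s**2 - 26*s + 45) - (-2*s) = 3*s**2 - 24*s + 45 changes sign at s = 3 inside [2, 4], so split the integral there.
∫[2,3] (3*s**2 - 24*s + 45) ds = 4.
∫[3,4] (3*s**2 - 24*s + 45) ds = -2; the area of that piece is 2.
Total area = 4 + 2 = 6.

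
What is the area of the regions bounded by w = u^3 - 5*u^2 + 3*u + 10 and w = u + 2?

Set the curves equal: u^3 - 5*u^2 + 3*u + 10 = u + 2, so u^3 - 5*u^2 + 2*u + 8 = 0, which factors as (u - 4)*(u - 2)*(u + 1) = 0. The curves meet at u = -1, 2, 4.
On [-1, 2], w = u^3 - 5*u^2 + 3*u + 10 is on top; that piece has area ∫[-1,2] (u^3 - 5*u^2 + 2*u + 8) du = 63/4.
On [2, 4], w = u + 2 is on top; that piece has area ∫[2,4] (-(u^3 - 5*u^2 + 2*u + 8)) du = 16/3.
Total enclosed area = 63/4 + 16/3 = 253/12.

253/12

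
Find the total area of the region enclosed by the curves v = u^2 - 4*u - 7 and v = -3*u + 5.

Set the curves equal: u^2 - 4*u - 7 = -3*u + 5, so u^2 - u - 12 = 0, which factors as (u - 4)*(u + 3) = 0. The curves meet at u = -3, 4.
On [-3, 4], v = -3*u + 5 is on top; that piece has area ∫[-3,4] (-(u^2 - u - 12)) du = 343/6.

343/6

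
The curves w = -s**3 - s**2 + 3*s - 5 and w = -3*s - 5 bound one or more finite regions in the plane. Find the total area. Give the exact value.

253/12

Set the curves equal: -s**3 - s**2 + 3*s - 5 = -3*s - 5, so -s**3 - s**2 + 6*s = 0, which factors as -s*(s - 2)*(s + 3) = 0. The curves meet at s = -3, 0, 2.
On [-3, 0], w = -3*s - 5 is on top; that piece has area ∫[-3,0] (-(-s**3 - s**2 + 6*s)) ds = 63/4.
On [0, 2], w = -s**3 - s**2 + 3*s - 5 is on top; that piece has area ∫[0,2] (-s**3 - s**2 + 6*s) ds = 16/3.
Total enclosed area = 63/4 + 16/3 = 253/12.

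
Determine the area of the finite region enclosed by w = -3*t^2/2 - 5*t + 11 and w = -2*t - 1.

Set the curves equal: -3*t^2/2 - 5*t + 11 = -2*t - 1, so -3*t^2/2 - 3*t + 12 = 0, which factors as -3*(t - 2)*(t + 4)/2 = 0. The curves meet at t = -4, 2.
On [-4, 2], w = -3*t^2/2 - 5*t + 11 is on top; that piece has area ∫[-4,2] (-3*t^2/2 - 3*t + 12) dt = 54.

54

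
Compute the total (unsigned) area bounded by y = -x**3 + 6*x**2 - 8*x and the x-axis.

The curve meets the x-axis where -x**3 + 6*x**2 - 8*x = 0, i.e. -x*(x - 4)*(x - 2) = 0, at x = 0, 2, 4.
On [0, 2] the curve lies below the axis; ∫[0,2] (-x**3 + 6*x**2 - 8*x) dx = -4, giving area 4.
On [2, 4] the curve lies above the axis; ∫[2,4] (-x**3 + 6*x**2 - 8*x) dx = 4, giving area 4.
Total area = 4 + 4 = 8.

8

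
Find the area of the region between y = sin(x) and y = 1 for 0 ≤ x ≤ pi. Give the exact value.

On [0, pi], (sin(x)) - (1) = sin(x) - 1 is ≤ 0 throughout, so the area is a single integral of |sin(x) - 1|.
∫[0,pi] (sin(x) - 1) dx = 2 - pi; the area of that piece is -2 + pi.

-2 + pi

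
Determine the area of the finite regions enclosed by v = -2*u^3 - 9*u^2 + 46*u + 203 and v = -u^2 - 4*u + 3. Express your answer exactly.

4019/3

Set the curves equal: -2*u^3 - 9*u^2 + 46*u + 203 = -u^2 - 4*u + 3, so -2*u^3 - 8*u^2 + 50*u + 200 = 0, which factors as -2*(u - 5)*(u + 4)*(u + 5) = 0. The curves meet at u = -5, -4, 5.
On [-5, -4], v = -u^2 - 4*u + 3 is on top; that piece has area ∫[-5,-4] (-(-2*u^3 - 8*u^2 + 50*u + 200)) du = 19/6.
On [-4, 5], v = -2*u^3 - 9*u^2 + 46*u + 203 is on top; that piece has area ∫[-4,5] (-2*u^3 - 8*u^2 + 50*u + 200) du = 2673/2.
Total enclosed area = 19/6 + 2673/2 = 4019/3.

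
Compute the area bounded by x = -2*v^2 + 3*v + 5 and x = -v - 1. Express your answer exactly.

64/3

Both boundary curves give x as a function of v, so integrate with respect to v. Setting them equal: -2*v^2 + 4*v + 6 = 0, i.e. -2*(v - 3)*(v + 1) = 0, so they meet at v = -1, 3.
For v in [-1, 3], x = -2*v^2 + 3*v + 5 is on the right; area = ∫[-1,3] (-2*v^2 + 4*v + 6) dv = 64/3.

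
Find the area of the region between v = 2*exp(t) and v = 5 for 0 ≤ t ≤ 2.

The difference (2*exp(t)) - (5) = 2*exp(t) - 5 changes sign at t = log(5/2) inside [0, 2], so split the integral there.
∫[0,log(5/2)] (2*exp(t) - 5) dt = log(32/3125) + 3; the area of that piece is -3 + log(3125/32).
∫[log(5/2),2] (2*exp(t) - 5) dt = -15 - 5*log(2) + 5*log(5) + 2*exp(2).
Total area = (-3 + log(3125/32)) + (-15 - 5*log(2) + 5*log(5) + 2*exp(2)) = -18 - 10*log(2) + 2*exp(2) + 10*log(5).

-18 - 10*log(2) + 2*exp(2) + 10*log(5)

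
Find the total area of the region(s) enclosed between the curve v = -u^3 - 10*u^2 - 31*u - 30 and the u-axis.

The curve meets the u-axis where -u^3 - 10*u^2 - 31*u - 30 = 0, i.e. -(u + 2)*(u + 3)*(u + 5) = 0, at u = -5, -3, -2.
On [-5, -3] the curve lies below the axis; ∫[-5,-3] (-u^3 - 10*u^2 - 31*u - 30) du = -8/3, giving area 8/3.
On [-3, -2] the curve lies above the axis; ∫[-3,-2] (-u^3 - 10*u^2 - 31*u - 30) du = 5/12, giving area 5/12.
Total area = 8/3 + 5/12 = 37/12.

37/12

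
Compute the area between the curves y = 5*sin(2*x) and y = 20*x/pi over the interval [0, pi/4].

On [0, pi/4], (5*sin(2*x)) - (20*x/pi) = -20*x/pi + 5*sin(2*x) is ≥ 0 throughout, so the area is a single integral of |-20*x/pi + 5*sin(2*x)|.
∫[0,pi/4] (-20*x/pi + 5*sin(2*x)) dx = 5/2 - 5*pi/8.

5/2 - 5*pi/8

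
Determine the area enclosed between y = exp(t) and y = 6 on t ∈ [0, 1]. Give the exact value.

On [0, 1], (exp(t)) - (6) = exp(t) - 6 is ≤ 0 throughout, so the area is a single integral of |exp(t) - 6|.
∫[0,1] (exp(t) - 6) dt = -7 + exp(1); the area of that piece is 7 - exp(1).

7 - exp(1)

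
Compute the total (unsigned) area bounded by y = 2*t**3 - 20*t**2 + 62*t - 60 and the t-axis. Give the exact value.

The curve meets the t-axis where 2*t**3 - 20*t**2 + 62*t - 60 = 0, i.e. 2*(t - 5)*(t - 3)*(t - 2) = 0, at t = 2, 3, 5.
On [2, 3] the curve lies above the axis; ∫[2,3] (2*t**3 - 20*t**2 + 62*t - 60) dt = 5/6, giving area 5/6.
On [3, 5] the curve lies below the axis; ∫[3,5] (2*t**3 - 20*t**2 + 62*t - 60) dt = -16/3, giving area 16/3.
Total area = 5/6 + 16/3 = 37/6.

37/6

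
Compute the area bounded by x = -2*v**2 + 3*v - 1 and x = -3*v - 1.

9

Both boundary curves give x as a function of v, so integrate with respect to v. Setting them equal: -2*v**2 + 6*v = 0, i.e. -2*v*(v - 3) = 0, so they meet at v = 0, 3.
For v in [0, 3], x = -2*v**2 + 3*v - 1 is on the right; area = ∫[0,3] (-2*v**2 + 6*v) dv = 9.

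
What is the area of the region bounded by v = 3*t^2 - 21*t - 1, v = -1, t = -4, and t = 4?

The difference (3*t^2 - 21*t - 1) - (-1) = 3*t^2 - 21*t changes sign at t = 0 inside [-4, 4], so split the integral there.
∫[-4,0] (3*t^2 - 21*t) dt = 232.
∫[0,4] (3*t^2 - 21*t) dt = -104; the area of that piece is 104.
Total area = 232 + 104 = 336.

336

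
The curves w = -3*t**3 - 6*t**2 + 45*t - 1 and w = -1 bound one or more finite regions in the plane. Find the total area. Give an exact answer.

Set the curves equal: -3*t**3 - 6*t**2 + 45*t - 1 = -1, so -3*t**3 - 6*t**2 + 45*t = 0, which factors as -3*t*(t - 3)*(t + 5) = 0. The curves meet at t = -5, 0, 3.
On [-5, 0], w = -1 is on top; that piece has area ∫[-5,0] (-(-3*t**3 - 6*t**2 + 45*t)) dt = 1375/4.
On [0, 3], w = -3*t**3 - 6*t**2 + 45*t - 1 is on top; that piece has area ∫[0,3] (-3*t**3 - 6*t**2 + 45*t) dt = 351/4.
Total enclosed area = 1375/4 + 351/4 = 863/2.

863/2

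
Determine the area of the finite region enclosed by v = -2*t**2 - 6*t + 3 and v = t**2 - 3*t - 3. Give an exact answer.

27/2

Set the curves equal: -2*t**2 - 6*t + 3 = t**2 - 3*t - 3, so -3*t**2 - 3*t + 6 = 0, which factors as -3*(t - 1)*(t + 2) = 0. The curves meet at t = -2, 1.
On [-2, 1], v = -2*t**2 - 6*t + 3 is on top; that piece has area ∫[-2,1] (-3*t**2 - 3*t + 6) dt = 27/2.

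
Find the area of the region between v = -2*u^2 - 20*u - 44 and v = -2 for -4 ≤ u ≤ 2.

560/3

The difference (-2*u^2 - 20*u - 44) - (-2) = -2*u^2 - 20*u - 42 changes sign at u = -3 inside [-4, 2], so split the integral there.
∫[-4,-3] (-2*u^2 - 20*u - 42) du = 10/3.
∫[-3,2] (-2*u^2 - 20*u - 42) du = -550/3; the area of that piece is 550/3.
Total area = 10/3 + 550/3 = 560/3.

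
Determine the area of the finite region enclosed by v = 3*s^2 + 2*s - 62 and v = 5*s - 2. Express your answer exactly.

729/2

Set the curves equal: 3*s^2 + 2*s - 62 = 5*s - 2, so 3*s^2 - 3*s - 60 = 0, which factors as 3*(s - 5)*(s + 4) = 0. The curves meet at s = -4, 5.
On [-4, 5], v = 5*s - 2 is on top; that piece has area ∫[-4,5] (-(3*s^2 - 3*s - 60)) ds = 729/2.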